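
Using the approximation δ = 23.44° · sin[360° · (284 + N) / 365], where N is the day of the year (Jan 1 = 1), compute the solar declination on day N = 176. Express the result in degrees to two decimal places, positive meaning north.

+23.39°

360 × (284 + 176) / 365 = 453.699°; sin(453.699°) = 0.9979.
δ = 23.44 × 0.9979 = 23.391° ≈ +23.39°.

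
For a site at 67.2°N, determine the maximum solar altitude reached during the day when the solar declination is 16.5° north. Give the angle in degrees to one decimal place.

At local solar noon the hour angle is zero, so the elevation is 90° − |φ − δ| = 90° − |67.2° − (16.5°)| = 90° − 50.7° = 39.3°.

39.3°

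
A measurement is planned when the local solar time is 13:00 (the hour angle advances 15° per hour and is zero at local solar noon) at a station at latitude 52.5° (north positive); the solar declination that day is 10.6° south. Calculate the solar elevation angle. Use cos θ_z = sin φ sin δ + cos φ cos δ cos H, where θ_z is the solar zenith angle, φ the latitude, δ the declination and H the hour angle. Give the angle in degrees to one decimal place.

25.6°

Hour angle H = 15° × (13 − 12) = 15.00°.
cos θ_z = sin φ sin δ + cos φ cos δ cos H = (0.7934)(-0.1840) + (0.6088)(0.9829)(0.9659) = 0.4320.
θ_z = arccos(0.4320) = 64.41°, so the elevation is 90° − 64.41° = 25.59°.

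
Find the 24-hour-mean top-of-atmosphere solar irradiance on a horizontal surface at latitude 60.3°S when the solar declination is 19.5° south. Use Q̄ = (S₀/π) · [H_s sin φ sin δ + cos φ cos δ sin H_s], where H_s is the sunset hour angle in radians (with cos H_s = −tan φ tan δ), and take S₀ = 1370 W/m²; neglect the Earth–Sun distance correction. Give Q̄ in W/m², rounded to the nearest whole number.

443 W/m²

−tan φ tan δ = −(-1.7532)(-0.3541) = -0.6208; H_s = arccos(-0.6208) = 128.37°. In radians, H_s = 2.2405.
H_s sin φ sin δ = 2.2405 × -0.8686 × -0.3338 = 0.6496.
cos φ cos δ sin H_s = 0.4955 × 0.9426 × 0.7840 = 0.3662.
Q̄ = (1370/π) × (0.6496 + 0.3662) = 436.08 × 1.0158 = 442.97 W/m².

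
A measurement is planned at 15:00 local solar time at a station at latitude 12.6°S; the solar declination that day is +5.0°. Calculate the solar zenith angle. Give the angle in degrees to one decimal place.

Hour angle H = 15° × (15 − 12) = 45.00°.
cos θ_z = sin φ sin δ + cos φ cos δ cos H = (-0.2181)(0.0872) + (0.9759)(0.9962)(0.7071) = 0.6684.
θ_z = arccos(0.6684) = 48.06°.

48.1°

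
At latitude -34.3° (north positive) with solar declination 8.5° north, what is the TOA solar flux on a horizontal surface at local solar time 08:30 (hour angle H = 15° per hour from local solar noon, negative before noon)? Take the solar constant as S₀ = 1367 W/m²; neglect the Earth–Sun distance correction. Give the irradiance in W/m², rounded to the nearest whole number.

Hour angle H = 15° × (8.5 − 12) = -52.50°.
With φ = -34.3°, δ = 8.5°, H = -52.50°: sin φ sin δ = -0.0833, cos φ cos δ cos H = 0.4974, so cos θ_z = 0.4141.
Top-of-atmosphere irradiance = S₀ cos θ_z = 1367 × 0.4141 = 566.07 W/m².

566 W/m²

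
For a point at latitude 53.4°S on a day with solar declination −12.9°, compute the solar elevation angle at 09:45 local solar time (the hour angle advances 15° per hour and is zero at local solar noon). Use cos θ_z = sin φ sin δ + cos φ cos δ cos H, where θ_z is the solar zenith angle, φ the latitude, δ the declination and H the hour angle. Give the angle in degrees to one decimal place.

41.5°

Hour angle H = 15° × (9.75 − 12) = -33.75°.
cos θ_z = sin φ sin δ + cos φ cos δ cos H = (-0.8028)(-0.2233) + (0.5962)(0.9748)(0.8315) = 0.6625.
θ_z = arccos(0.6625) = 48.51°, so the elevation is 90° − 48.51° = 41.49°.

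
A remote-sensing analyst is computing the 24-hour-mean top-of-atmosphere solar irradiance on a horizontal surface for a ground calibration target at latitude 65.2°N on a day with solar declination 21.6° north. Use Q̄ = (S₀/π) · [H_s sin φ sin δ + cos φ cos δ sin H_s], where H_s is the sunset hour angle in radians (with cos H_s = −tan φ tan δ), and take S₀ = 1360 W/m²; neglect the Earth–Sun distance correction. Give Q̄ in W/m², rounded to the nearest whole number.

463 W/m²

cos H_s = −tan(65.2°) · tan(21.6°) = -0.8569, so H_s = arccos(-0.8569) = 148.97°. In radians, H_s = 2.6000.
H_s sin φ sin δ = 2.6000 × 0.9078 × 0.3681 = 0.8688.
cos φ cos δ sin H_s = 0.4195 × 0.9298 × 0.5155 = 0.2011.
Q̄ = (1360/π) × (0.8688 + 0.2011) = 432.90 × 1.0699 = 463.16 W/m².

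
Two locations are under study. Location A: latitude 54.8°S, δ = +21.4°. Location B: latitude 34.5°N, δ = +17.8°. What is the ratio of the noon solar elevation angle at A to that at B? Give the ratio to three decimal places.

A: 90° − |-54.8 − (21.4)| = 13.80°.
B: 90° − |34.5 − (17.8)| = 73.30°.
Ratio A/B = 13.8000 / 73.3000 = 0.1883.

0.188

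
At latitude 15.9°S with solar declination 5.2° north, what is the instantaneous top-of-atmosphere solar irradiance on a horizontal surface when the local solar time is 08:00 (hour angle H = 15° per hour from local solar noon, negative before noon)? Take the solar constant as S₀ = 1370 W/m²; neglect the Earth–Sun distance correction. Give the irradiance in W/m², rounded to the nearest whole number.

622 W/m²

Hour angle H = 15° × (8 − 12) = -60.00°.
cos θ_z = sin(-15.9°) sin(5.2°) + cos(-15.9°) cos(5.2°) cos(-60.00°) = -0.0248 + 0.4789 = 0.4541.
Top-of-atmosphere irradiance = S₀ cos θ_z = 1370 × 0.4541 = 622.12 W/m².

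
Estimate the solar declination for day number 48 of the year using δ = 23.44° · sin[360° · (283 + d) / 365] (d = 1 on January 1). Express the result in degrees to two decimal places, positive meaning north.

360 × (283 + 48) / 365 = 326.466°; sin(326.466°) = -0.5524.
δ = 23.44 × -0.5524 = -12.948° ≈ -12.95°.

-12.95°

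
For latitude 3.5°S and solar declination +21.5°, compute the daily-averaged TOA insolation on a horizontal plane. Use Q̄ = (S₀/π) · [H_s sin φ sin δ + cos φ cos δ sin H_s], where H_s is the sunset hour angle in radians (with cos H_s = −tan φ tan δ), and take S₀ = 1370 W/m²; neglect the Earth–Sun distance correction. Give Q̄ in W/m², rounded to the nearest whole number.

390 W/m²

−tan φ tan δ = −(-0.0612)(0.3939) = 0.0241; H_s = arccos(0.0241) = 88.62°. In radians, H_s = 1.5467.
H_s sin φ sin δ = 1.5467 × -0.0610 × 0.3665 = -0.0346.
cos φ cos δ sin H_s = 0.9981 × 0.9304 × 0.9997 = 0.9284.
Q̄ = (1370/π) × (-0.0346 + 0.9284) = 436.08 × 0.8938 = 389.77 W/m².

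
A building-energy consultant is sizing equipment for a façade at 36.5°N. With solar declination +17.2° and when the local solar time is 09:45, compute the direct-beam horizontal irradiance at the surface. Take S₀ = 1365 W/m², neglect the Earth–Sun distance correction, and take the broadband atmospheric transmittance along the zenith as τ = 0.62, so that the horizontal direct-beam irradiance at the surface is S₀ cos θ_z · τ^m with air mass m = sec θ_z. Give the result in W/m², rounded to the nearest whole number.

618 W/m²

Hour angle H = 15° × (9.75 − 12) = -33.75°.
cos θ_z = sin(36.5°) sin(17.2°) + cos(36.5°) cos(17.2°) cos(-33.75°) = 0.1759 + 0.6385 = 0.8144.
Air mass m = 1/cos θ_z = 1/0.8144 = 1.228; τ^m = 0.62^1.228 = 0.5560.
Surface direct beam = 1365 × 0.8144 × 0.5560 = 618.08 W/m².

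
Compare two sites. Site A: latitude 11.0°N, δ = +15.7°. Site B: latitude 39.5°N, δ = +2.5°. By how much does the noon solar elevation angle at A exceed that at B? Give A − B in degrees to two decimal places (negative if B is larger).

+32.30°

A: 90° − |11.0 − (15.7)| = 85.30°.
B: 90° − |39.5 − (2.5)| = 53.00°.
A − B = 85.30 − 53.00 = 32.30°.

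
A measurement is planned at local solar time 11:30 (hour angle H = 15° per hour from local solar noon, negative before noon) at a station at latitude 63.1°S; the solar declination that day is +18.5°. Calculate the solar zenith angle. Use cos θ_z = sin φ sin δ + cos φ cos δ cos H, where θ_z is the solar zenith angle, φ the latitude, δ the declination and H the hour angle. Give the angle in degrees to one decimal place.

Hour angle H = 15° × (11.5 − 12) = -7.50°.
cos θ_z = sin φ sin δ + cos φ cos δ cos H = (-0.8918)(0.3173) + (0.4524)(0.9483)(0.9914) = 0.1424.
θ_z = arccos(0.1424) = 81.81°.

81.8°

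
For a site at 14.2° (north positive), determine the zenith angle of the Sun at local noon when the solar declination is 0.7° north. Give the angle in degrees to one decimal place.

At local solar noon the hour angle is zero, so the zenith angle is |φ − δ| = |14.2° − (0.7°)| = 13.5°.

13.5°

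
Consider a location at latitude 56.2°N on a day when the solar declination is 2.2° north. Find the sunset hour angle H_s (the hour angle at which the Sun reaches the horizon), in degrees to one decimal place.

−tan φ tan δ = −(1.4938)(0.0384) = -0.0574; H_s = arccos(-0.0574) = 93.29°.

93.3°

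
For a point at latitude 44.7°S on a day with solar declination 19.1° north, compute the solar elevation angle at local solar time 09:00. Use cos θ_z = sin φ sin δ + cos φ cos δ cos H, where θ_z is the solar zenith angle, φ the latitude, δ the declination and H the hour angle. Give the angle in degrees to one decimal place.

14.2°

Hour angle H = 15° × (9 − 12) = -45.00°.
cos θ_z = sin(-44.7°) sin(19.1°) + cos(-44.7°) cos(19.1°) cos(-45.00°) = -0.2302 + 0.4749 = 0.2447.
θ_z = arccos(0.2447) = 75.84°, so the elevation is 90° − 75.84° = 14.16°.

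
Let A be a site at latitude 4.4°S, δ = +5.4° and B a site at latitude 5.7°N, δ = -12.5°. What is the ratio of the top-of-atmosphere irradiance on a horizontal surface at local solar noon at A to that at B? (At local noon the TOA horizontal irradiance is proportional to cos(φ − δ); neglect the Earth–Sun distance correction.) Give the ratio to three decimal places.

A: cos θ_z = cos(-4.4° − (5.4°)) = 0.9854.
B: cos θ_z = cos(5.7° − (-12.5°)) = 0.9500.
Ratio A/B = 0.9854 / 0.9500 = 1.0373.

1.037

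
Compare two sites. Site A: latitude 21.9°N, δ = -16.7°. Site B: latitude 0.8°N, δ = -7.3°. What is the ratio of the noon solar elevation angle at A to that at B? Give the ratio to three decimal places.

0.628

A: 90° − |21.9 − (-16.7)| = 51.40°.
B: 90° − |0.8 − (-7.3)| = 81.90°.
Ratio A/B = 51.4000 / 81.9000 = 0.6276.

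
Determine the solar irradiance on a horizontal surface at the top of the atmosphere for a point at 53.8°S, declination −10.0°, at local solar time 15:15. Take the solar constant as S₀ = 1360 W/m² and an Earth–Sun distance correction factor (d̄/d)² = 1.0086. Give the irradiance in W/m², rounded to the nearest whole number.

Hour angle H = 15° × (15.25 − 12) = 48.75°.
With φ = -53.8°, δ = -10.0°, H = 48.75°: sin φ sin δ = 0.1401, cos φ cos δ cos H = 0.3835, so cos θ_z = 0.5236.
Top-of-atmosphere irradiance = S₀ (d̄/d)² cos θ_z = 1360 × 1.0086 × 0.5236 = 718.22 W/m².

718 W/m²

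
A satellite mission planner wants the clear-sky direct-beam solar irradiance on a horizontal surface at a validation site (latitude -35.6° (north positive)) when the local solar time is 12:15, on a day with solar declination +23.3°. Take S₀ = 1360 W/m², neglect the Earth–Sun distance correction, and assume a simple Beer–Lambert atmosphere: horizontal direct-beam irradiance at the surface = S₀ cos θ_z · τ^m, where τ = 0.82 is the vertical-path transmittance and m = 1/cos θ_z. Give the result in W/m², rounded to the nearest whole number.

476 W/m²

Hour angle H = 15° × (12.25 − 12) = 3.75°.
With φ = -35.6°, δ = 23.3°, H = 3.75°: sin φ sin δ = -0.2303, cos φ cos δ cos H = 0.7452, so cos θ_z = 0.5149.
Air mass m = 1/cos θ_z = 1/0.5149 = 1.942; τ^m = 0.82^1.942 = 0.6802.
Surface direct beam = 1360 × 0.5149 × 0.6802 = 476.32 W/m².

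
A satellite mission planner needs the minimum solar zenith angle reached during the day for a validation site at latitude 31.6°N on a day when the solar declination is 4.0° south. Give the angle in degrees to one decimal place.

At local solar noon the hour angle is zero, so the zenith angle is |φ − δ| = |31.6° − (-4.0°)| = 35.6°.

35.6°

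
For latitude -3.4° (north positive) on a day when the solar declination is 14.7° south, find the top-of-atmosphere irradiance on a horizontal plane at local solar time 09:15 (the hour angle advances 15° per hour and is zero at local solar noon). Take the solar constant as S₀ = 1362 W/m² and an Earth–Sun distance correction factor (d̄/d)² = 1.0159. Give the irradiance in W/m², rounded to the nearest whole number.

Hour angle H = 15° × (9.25 − 12) = -41.25°.
cos θ_z = sin φ sin δ + cos φ cos δ cos H = (-0.0593)(-0.2538) + (0.9982)(0.9673)(0.7518) = 0.7410.
Top-of-atmosphere irradiance = S₀ (d̄/d)² cos θ_z = 1362 × 1.0159 × 0.7410 = 1025.29 W/m².

1025 W/m²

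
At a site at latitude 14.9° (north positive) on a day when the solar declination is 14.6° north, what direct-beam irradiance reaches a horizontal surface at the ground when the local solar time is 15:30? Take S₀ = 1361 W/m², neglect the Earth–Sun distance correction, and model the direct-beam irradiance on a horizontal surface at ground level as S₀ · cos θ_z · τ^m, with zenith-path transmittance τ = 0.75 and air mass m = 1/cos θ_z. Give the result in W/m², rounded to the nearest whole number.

Hour angle H = 15° × (15.5 − 12) = 52.50°.
cos θ_z = sin(14.9°) sin(14.6°) + cos(14.9°) cos(14.6°) cos(52.50°) = 0.0648 + 0.5693 = 0.6341.
Air mass m = 1/cos θ_z = 1/0.6341 = 1.577; τ^m = 0.75^1.577 = 0.6353.
Surface direct beam = 1361 × 0.6341 × 0.6353 = 548.27 W/m².

548 W/m²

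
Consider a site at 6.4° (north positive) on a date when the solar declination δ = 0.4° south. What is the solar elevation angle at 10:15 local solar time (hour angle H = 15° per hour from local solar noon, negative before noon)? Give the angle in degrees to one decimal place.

Hour angle H = 15° × (10.25 − 12) = -26.25°.
cos θ_z = sin(6.4°) sin(-0.4°) + cos(6.4°) cos(-0.4°) cos(-26.25°) = -0.0008 + 0.8913 = 0.8905.
θ_z = arccos(0.8905) = 27.06°, so the elevation is 90° − 27.06° = 62.94°.

62.9°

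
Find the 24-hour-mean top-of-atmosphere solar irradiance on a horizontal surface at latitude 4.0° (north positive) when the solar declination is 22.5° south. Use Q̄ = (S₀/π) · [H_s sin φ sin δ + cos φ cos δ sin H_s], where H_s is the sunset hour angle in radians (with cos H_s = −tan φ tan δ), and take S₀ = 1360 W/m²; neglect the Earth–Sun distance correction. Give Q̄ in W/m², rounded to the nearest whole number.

cos H_s = −tan(4.0°) · tan(-22.5°) = 0.0290, so H_s = arccos(0.0290) = 88.34°. In radians, H_s = 1.5418.
H_s sin φ sin δ = 1.5418 × 0.0698 × -0.3827 = -0.0412.
cos φ cos δ sin H_s = 0.9976 × 0.9239 × 0.9996 = 0.9213.
Q̄ = (1360/π) × (-0.0412 + 0.9213) = 432.90 × 0.8801 = 381.00 W/m².

381 W/m²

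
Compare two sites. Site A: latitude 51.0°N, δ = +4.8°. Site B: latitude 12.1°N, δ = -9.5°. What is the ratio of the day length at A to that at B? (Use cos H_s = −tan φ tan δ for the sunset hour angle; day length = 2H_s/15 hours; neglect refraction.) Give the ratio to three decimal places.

1.091

A: H_s = arccos(−tan 51.0° · tan 4.8°) = 95.95°, so 2H_s/15 = 12.7933 h.
B: H_s = arccos(−tan 12.1° · tan -9.5°) = 87.94°, so 2H_s/15 = 11.7253 h.
Ratio A/B = 12.7933 / 11.7253 = 1.0911.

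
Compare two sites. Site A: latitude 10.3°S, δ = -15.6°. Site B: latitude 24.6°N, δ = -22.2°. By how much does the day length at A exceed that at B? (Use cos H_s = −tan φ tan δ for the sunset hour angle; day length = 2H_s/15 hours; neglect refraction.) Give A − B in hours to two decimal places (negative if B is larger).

+1.82 h

A: H_s = arccos(−tan -10.3° · tan -15.6°) = 92.91°, so 2H_s/15 = 12.3880 h.
B: H_s = arccos(−tan 24.6° · tan -22.2°) = 79.23°, so 2H_s/15 = 10.5640 h.
A − B = 12.3880 − 10.5640 = 1.8240 h.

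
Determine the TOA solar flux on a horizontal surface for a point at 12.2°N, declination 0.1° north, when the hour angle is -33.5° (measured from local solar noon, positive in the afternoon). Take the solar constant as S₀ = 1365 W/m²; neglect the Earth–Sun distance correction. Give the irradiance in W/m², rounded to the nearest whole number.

cos θ_z = sin(12.2°) sin(0.1°) + cos(12.2°) cos(0.1°) cos(-33.50°) = 0.0004 + 0.8151 = 0.8155.
Top-of-atmosphere irradiance = S₀ cos θ_z = 1365 × 0.8155 = 1113.16 W/m².

1113 W/m²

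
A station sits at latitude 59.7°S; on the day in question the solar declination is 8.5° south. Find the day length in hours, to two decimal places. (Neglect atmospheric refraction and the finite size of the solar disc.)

cos H_s = −tan(-59.7°) · tan(-8.5°) = -0.2558, so H_s = arccos(-0.2558) = 104.82°.
Day length = 2 H_s / 15° h⁻¹ = 209.64° / 15 = 13.976 h.

13.98 hours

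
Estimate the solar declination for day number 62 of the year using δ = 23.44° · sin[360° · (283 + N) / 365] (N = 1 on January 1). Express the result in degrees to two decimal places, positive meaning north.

360 × (283 + 62) / 365 = 340.274°; sin(340.274°) = -0.3375.
δ = 23.44 × -0.3375 = -7.911° ≈ -7.91°.

-7.91°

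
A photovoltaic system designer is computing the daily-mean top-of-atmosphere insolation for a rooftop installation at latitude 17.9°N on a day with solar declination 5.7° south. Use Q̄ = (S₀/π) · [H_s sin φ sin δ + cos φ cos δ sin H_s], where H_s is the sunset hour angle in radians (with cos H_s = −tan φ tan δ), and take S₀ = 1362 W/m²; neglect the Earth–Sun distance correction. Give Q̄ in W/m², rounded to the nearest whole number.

390 W/m²

−tan φ tan δ = −(0.3230)(-0.0998) = 0.0322; H_s = arccos(0.0322) = 88.15°. In radians, H_s = 1.5385.
H_s sin φ sin δ = 1.5385 × 0.3074 × -0.0993 = -0.0470.
cos φ cos δ sin H_s = 0.9516 × 0.9951 × 0.9995 = 0.9465.
Q̄ = (1362/π) × (-0.0470 + 0.9465) = 433.54 × 0.8995 = 389.97 W/m².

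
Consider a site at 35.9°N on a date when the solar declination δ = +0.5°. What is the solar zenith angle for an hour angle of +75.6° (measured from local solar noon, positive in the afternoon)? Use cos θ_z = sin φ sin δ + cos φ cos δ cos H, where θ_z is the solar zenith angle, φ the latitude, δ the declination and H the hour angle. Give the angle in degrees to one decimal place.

cos θ_z = sin φ sin δ + cos φ cos δ cos H = (0.5864)(0.0087) + (0.8100)(1.0000)(0.2487) = 0.2065.
θ_z = arccos(0.2065) = 78.08°.

78.1°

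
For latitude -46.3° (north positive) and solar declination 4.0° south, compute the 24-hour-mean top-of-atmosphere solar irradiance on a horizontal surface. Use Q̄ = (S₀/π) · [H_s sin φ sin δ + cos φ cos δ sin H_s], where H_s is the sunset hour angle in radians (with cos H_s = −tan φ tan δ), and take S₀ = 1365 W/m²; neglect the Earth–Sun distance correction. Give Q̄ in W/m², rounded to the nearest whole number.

cos H_s = −tan(-46.3°) · tan(-4.0°) = -0.0732, so H_s = arccos(-0.0732) = 94.20°. In radians, H_s = 1.6441.
H_s sin φ sin δ = 1.6441 × -0.7230 × -0.0698 = 0.0830.
cos φ cos δ sin H_s = 0.6909 × 0.9976 × 0.9973 = 0.6874.
Q̄ = (1365/π) × (0.0830 + 0.6874) = 434.49 × 0.7704 = 334.73 W/m².

335 W/m²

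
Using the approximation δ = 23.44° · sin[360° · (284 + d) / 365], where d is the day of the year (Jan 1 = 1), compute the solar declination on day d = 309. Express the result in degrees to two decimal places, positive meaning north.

360 × (284 + 309) / 365 = 584.877°; sin(584.877°) = -0.7056.
δ = 23.44 × -0.7056 = -16.539° ≈ -16.54°.

-16.54°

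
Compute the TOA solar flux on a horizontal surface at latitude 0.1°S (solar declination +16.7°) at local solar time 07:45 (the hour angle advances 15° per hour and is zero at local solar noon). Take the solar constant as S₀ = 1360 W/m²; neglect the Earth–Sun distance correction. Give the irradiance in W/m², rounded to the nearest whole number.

575 W/m²

Hour angle H = 15° × (7.75 − 12) = -63.75°.
cos θ_z = sin(-0.1°) sin(16.7°) + cos(-0.1°) cos(16.7°) cos(-63.75°) = -0.0005 + 0.4236 = 0.4231.
Top-of-atmosphere irradiance = S₀ cos θ_z = 1360 × 0.4231 = 575.42 W/m².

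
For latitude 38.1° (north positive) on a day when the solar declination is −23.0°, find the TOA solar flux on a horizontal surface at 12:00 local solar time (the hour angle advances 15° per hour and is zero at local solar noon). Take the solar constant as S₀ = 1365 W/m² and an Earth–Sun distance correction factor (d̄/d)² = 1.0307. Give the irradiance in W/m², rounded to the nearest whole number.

Hour angle H = 15° × (12 − 12) = 0.00°.
With φ = 38.1°, δ = -23.0°, H = 0.00°: sin φ sin δ = -0.2411, cos φ cos δ cos H = 0.7244, so cos θ_z = 0.4833.
Top-of-atmosphere irradiance = S₀ (d̄/d)² cos θ_z = 1365 × 1.0307 × 0.4833 = 679.96 W/m².

680 W/m²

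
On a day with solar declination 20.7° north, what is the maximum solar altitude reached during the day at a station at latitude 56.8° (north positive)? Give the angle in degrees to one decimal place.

At local solar noon the hour angle is zero, so the elevation is 90° − |φ − δ| = 90° − |56.8° − (20.7°)| = 90° − 36.1° = 53.9°.

53.9°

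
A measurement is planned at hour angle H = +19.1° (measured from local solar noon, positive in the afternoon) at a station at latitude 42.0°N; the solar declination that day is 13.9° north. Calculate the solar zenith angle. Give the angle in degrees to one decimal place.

32.6°

cos θ_z = sin(42.0°) sin(13.9°) + cos(42.0°) cos(13.9°) cos(19.10°) = 0.1607 + 0.6817 = 0.8424.
θ_z = arccos(0.8424) = 32.61°.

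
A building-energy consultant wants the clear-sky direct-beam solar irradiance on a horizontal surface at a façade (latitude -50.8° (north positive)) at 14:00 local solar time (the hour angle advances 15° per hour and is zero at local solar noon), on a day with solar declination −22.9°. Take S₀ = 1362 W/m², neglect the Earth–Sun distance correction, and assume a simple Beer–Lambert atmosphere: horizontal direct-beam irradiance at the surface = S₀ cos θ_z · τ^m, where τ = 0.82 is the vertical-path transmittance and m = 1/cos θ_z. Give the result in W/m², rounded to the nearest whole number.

Hour angle H = 15° × (14 − 12) = 30.00°.
With φ = -50.8°, δ = -22.9°, H = 30.00°: sin φ sin δ = 0.3015, cos φ cos δ cos H = 0.5042, so cos θ_z = 0.8057.
Air mass m = 1/cos θ_z = 1/0.8057 = 1.241; τ^m = 0.82^1.241 = 0.7817.
Surface direct beam = 1362 × 0.8057 × 0.7817 = 857.81 W/m².

858 W/m²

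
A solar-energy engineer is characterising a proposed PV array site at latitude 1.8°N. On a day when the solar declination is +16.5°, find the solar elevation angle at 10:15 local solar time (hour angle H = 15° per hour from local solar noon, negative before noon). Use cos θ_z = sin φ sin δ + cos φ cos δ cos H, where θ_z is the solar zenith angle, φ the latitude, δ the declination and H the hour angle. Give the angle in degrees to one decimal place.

60.3°

Hour angle H = 15° × (10.25 − 12) = -26.25°.
cos θ_z = sin φ sin δ + cos φ cos δ cos H = (0.0314)(0.2840) + (0.9995)(0.9588)(0.8969) = 0.8684.
θ_z = arccos(0.8684) = 29.73°, so the elevation is 90° − 29.73° = 60.27°.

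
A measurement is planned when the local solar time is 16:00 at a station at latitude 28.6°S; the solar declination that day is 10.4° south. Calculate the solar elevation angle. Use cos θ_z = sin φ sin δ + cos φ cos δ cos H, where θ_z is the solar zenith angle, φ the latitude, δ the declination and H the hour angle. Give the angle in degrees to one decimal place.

31.2°

Hour angle H = 15° × (16 − 12) = 60.00°.
cos θ_z = sin(-28.6°) sin(-10.4°) + cos(-28.6°) cos(-10.4°) cos(60.00°) = 0.0864 + 0.4318 = 0.5182.
θ_z = arccos(0.5182) = 58.79°, so the elevation is 90° − 58.79° = 31.21°.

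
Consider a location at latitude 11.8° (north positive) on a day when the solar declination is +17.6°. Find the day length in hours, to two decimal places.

12.51 hours

cos H_s = −tan(11.8°) · tan(17.6°) = -0.0663, so H_s = arccos(-0.0663) = 93.80°.
Day length = 2 H_s / 15° h⁻¹ = 187.60° / 15 = 12.507 h.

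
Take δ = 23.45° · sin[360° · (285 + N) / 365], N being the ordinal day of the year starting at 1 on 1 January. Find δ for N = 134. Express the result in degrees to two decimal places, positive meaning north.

360 × (285 + 134) / 365 = 413.260°; sin(413.260°) = 0.8014.
δ = 23.45 × 0.8014 = 18.793° ≈ +18.79°.

+18.79°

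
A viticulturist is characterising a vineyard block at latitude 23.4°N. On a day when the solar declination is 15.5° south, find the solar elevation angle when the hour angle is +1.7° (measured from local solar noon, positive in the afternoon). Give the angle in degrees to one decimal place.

cos θ_z = sin(23.4°) sin(-15.5°) + cos(23.4°) cos(-15.5°) cos(1.70°) = -0.1061 + 0.8840 = 0.7779.
θ_z = arccos(0.7779) = 38.93°, so the elevation is 90° − 38.93° = 51.07°.

51.1°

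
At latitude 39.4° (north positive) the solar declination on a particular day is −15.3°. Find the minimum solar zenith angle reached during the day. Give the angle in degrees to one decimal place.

At local solar noon the hour angle is zero, so the zenith angle is |φ − δ| = |39.4° − (-15.3°)| = 54.7°.

54.7°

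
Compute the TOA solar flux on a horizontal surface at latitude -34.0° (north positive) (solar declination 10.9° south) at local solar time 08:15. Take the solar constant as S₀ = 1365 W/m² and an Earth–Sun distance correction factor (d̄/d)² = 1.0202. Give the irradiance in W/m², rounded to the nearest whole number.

Hour angle H = 15° × (8.25 − 12) = -56.25°.
With φ = -34.0°, δ = -10.9°, H = -56.25°: sin φ sin δ = 0.1057, cos φ cos δ cos H = 0.4523, so cos θ_z = 0.5580.
Top-of-atmosphere irradiance = S₀ (d̄/d)² cos θ_z = 1365 × 1.0202 × 0.5580 = 777.06 W/m².

777 W/m²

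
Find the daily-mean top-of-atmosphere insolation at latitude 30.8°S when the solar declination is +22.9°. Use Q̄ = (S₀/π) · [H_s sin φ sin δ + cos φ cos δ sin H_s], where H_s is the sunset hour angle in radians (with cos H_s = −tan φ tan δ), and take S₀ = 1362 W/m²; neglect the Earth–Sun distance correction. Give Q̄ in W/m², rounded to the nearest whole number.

cos H_s = −tan(-30.8°) · tan(22.9°) = 0.2518, so H_s = arccos(0.2518) = 75.42°. In radians, H_s = 1.3163.
H_s sin φ sin δ = 1.3163 × -0.5120 × 0.3891 = -0.2622.
cos φ cos δ sin H_s = 0.8590 × 0.9212 × 0.9678 = 0.7658.
Q̄ = (1362/π) × (-0.2622 + 0.7658) = 433.54 × 0.5036 = 218.33 W/m².

218 W/m²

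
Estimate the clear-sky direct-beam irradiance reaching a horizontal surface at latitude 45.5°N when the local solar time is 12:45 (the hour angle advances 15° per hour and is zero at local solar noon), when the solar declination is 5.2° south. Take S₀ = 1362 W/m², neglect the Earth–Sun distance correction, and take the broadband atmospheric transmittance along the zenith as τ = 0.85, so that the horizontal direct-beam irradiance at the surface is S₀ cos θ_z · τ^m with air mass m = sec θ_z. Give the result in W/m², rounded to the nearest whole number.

Hour angle H = 15° × (12.75 − 12) = 11.25°.
cos θ_z = sin φ sin δ + cos φ cos δ cos H = (0.7133)(-0.0906) + (0.7009)(0.9959)(0.9808) = 0.6200.
Air mass m = 1/cos θ_z = 1/0.6200 = 1.613; τ^m = 0.85^1.613 = 0.7694.
Surface direct beam = 1362 × 0.6200 × 0.7694 = 649.71 W/m².

650 W/m²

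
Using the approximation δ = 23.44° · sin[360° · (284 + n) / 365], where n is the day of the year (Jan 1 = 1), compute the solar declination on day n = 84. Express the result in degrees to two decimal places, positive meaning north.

+1.21°

360 × (284 + 84) / 365 = 362.959°; sin(362.959°) = 0.0516.
δ = 23.44 × 0.0516 = 1.210° ≈ +1.21°.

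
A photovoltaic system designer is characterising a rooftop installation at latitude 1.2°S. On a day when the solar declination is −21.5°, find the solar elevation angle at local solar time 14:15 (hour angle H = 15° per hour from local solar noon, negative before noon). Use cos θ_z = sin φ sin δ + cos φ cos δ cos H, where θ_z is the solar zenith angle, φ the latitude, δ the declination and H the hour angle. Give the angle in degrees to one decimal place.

51.4°

Hour angle H = 15° × (14.25 − 12) = 33.75°.
With φ = -1.2°, δ = -21.5°, H = 33.75°: sin φ sin δ = 0.0077, cos φ cos δ cos H = 0.7734, so cos θ_z = 0.7811.
θ_z = arccos(0.7811) = 38.64°, so the elevation is 90° − 38.64° = 51.36°.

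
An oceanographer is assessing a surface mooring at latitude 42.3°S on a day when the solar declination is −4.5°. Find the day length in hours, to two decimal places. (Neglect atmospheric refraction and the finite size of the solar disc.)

12.55 hours

The sunset hour angle satisfies cos H_s = −tan φ tan δ = -0.0716, giving H_s = 94.11°.
Day length = 2 H_s / 15° h⁻¹ = 188.22° / 15 = 12.548 h.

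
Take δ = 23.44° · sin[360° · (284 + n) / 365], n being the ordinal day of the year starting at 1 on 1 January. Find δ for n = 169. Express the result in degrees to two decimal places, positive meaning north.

+23.40°

360 × (284 + 169) / 365 = 446.795°; sin(446.795°) = 0.9984.
δ = 23.44 × 0.9984 = 23.402° ≈ +23.40°.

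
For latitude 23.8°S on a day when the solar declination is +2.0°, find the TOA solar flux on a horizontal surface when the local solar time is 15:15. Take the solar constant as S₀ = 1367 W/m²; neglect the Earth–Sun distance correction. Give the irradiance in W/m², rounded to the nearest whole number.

Hour angle H = 15° × (15.25 − 12) = 48.75°.
With φ = -23.8°, δ = 2.0°, H = 48.75°: sin φ sin δ = -0.0141, cos φ cos δ cos H = 0.6029, so cos θ_z = 0.5888.
Top-of-atmosphere irradiance = S₀ cos θ_z = 1367 × 0.5888 = 804.89 W/m².

805 W/m²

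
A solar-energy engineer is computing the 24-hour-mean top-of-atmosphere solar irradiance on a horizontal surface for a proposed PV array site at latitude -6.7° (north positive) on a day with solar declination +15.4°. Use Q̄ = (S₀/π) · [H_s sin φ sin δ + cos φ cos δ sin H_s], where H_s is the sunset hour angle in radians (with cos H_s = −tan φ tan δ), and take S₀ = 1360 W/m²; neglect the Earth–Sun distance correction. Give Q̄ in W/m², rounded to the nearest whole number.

394 W/m²

cos H_s = −tan(-6.7°) · tan(15.4°) = 0.0324, so H_s = arccos(0.0324) = 88.14°. In radians, H_s = 1.5383.
H_s sin φ sin δ = 1.5383 × -0.1167 × 0.2656 = -0.0477.
cos φ cos δ sin H_s = 0.9932 × 0.9641 × 0.9995 = 0.9571.
Q̄ = (1360/π) × (-0.0477 + 0.9571) = 432.90 × 0.9094 = 393.68 W/m².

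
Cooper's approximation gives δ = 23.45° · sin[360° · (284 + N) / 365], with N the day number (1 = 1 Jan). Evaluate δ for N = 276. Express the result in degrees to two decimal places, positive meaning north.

360 × (284 + 276) / 365 = 552.329°; sin(552.329°) = -0.2135.
δ = 23.45 × -0.2135 = -5.007° ≈ -5.01°.

-5.01°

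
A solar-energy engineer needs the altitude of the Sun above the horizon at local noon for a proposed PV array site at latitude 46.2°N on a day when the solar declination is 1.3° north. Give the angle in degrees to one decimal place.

45.1°

At local solar noon the hour angle is zero, so the elevation is 90° − |φ − δ| = 90° − |46.2° − (1.3°)| = 90° − 44.9° = 45.1°.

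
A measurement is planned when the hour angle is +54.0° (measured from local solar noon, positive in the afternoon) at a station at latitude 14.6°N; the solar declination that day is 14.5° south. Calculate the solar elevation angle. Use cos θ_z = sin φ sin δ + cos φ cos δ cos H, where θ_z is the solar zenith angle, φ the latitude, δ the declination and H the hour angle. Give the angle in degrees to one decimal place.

With φ = 14.6°, δ = -14.5°, H = 54.00°: sin φ sin δ = -0.0631, cos φ cos δ cos H = 0.5507, so cos θ_z = 0.4876.
θ_z = arccos(0.4876) = 60.82°, so the elevation is 90° − 60.82° = 29.18°.

29.2°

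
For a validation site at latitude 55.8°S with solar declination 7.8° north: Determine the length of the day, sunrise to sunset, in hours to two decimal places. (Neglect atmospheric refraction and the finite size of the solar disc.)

−tan φ tan δ = −(-1.4715)(0.1370) = 0.2016; H_s = arccos(0.2016) = 78.37°.
Day length = 2 H_s / 15° h⁻¹ = 156.74° / 15 = 10.449 h.

10.45 hours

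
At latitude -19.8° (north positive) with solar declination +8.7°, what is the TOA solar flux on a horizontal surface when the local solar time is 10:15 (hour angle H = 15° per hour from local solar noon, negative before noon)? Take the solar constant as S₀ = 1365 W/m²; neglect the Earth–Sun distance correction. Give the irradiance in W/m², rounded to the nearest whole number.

Hour angle H = 15° × (10.25 − 12) = -26.25°.
With φ = -19.8°, δ = 8.7°, H = -26.25°: sin φ sin δ = -0.0512, cos φ cos δ cos H = 0.8341, so cos θ_z = 0.7829.
Top-of-atmosphere irradiance = S₀ cos θ_z = 1365 × 0.7829 = 1068.66 W/m².

1069 W/m²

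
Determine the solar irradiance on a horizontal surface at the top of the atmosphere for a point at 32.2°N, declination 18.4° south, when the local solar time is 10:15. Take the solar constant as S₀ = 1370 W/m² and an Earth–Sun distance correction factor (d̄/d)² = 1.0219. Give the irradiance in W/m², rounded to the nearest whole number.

Hour angle H = 15° × (10.25 − 12) = -26.25°.
With φ = 32.2°, δ = -18.4°, H = -26.25°: sin φ sin δ = -0.1682, cos φ cos δ cos H = 0.7201, so cos θ_z = 0.5519.
Top-of-atmosphere irradiance = S₀ (d̄/d)² cos θ_z = 1370 × 1.0219 × 0.5519 = 772.66 W/m².

773 W/m²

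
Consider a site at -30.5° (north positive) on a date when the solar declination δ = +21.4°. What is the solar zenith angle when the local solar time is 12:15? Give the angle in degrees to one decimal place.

52.0°

Hour angle H = 15° × (12.25 − 12) = 3.75°.
cos θ_z = sin(-30.5°) sin(21.4°) + cos(-30.5°) cos(21.4°) cos(3.75°) = -0.1852 + 0.8005 = 0.6153.
θ_z = arccos(0.6153) = 52.03°.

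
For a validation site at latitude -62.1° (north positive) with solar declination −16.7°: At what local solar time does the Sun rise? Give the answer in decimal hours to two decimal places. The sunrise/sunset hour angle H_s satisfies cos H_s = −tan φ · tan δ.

3.70 h

−tan φ tan δ = −(-1.8887)(-0.3000) = -0.5666; H_s = arccos(-0.5666) = 124.51°.
Sunrise is at 12 − H_s/15 = 12 − 8.301 = 3.699 h local solar time.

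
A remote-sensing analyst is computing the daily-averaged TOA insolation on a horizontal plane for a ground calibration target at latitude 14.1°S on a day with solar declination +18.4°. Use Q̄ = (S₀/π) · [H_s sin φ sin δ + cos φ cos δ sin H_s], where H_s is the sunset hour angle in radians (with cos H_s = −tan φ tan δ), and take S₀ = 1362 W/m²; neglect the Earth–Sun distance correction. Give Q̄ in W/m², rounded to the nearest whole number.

348 W/m²

The sunset hour angle satisfies cos H_s = −tan φ tan δ = 0.0836, giving H_s = 85.20°. In radians, H_s = 1.4870.
H_s sin φ sin δ = 1.4870 × -0.2436 × 0.3156 = -0.1143.
cos φ cos δ sin H_s = 0.9699 × 0.9489 × 0.9965 = 0.9171.
Q̄ = (1362/π) × (-0.1143 + 0.9171) = 433.54 × 0.8028 = 348.05 W/m².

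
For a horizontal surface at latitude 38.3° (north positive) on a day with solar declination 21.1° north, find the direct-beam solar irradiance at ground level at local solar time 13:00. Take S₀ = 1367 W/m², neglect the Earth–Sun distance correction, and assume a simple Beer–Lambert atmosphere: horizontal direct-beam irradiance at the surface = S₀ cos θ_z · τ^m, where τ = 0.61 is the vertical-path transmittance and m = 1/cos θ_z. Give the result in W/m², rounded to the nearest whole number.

Hour angle H = 15° × (13 − 12) = 15.00°.
cos θ_z = sin φ sin δ + cos φ cos δ cos H = (0.6198)(0.3600) + (0.7848)(0.9330)(0.9659) = 0.9304.
Air mass m = 1/cos θ_z = 1/0.9304 = 1.075; τ^m = 0.61^1.075 = 0.5878.
Surface direct beam = 1367 × 0.9304 × 0.5878 = 747.60 W/m².

748 W/m²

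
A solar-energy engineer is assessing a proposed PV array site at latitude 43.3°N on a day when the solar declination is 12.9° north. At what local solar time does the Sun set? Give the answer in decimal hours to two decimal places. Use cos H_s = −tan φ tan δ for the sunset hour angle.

cos H_s = −tan(43.3°) · tan(12.9°) = -0.2158, so H_s = arccos(-0.2158) = 102.46°.
Sunset is at 12 + H_s/15 = 12 + 6.831 = 18.831 h local solar time.

18.83 h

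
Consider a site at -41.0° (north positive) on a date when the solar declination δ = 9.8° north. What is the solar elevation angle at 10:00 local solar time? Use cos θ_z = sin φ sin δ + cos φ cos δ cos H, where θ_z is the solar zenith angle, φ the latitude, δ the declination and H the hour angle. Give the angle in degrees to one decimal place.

32.2°

Hour angle H = 15° × (10 − 12) = -30.00°.
With φ = -41.0°, δ = 9.8°, H = -30.00°: sin φ sin δ = -0.1117, cos φ cos δ cos H = 0.6441, so cos θ_z = 0.5324.
θ_z = arccos(0.5324) = 57.83°, so the elevation is 90° − 57.83° = 32.17°.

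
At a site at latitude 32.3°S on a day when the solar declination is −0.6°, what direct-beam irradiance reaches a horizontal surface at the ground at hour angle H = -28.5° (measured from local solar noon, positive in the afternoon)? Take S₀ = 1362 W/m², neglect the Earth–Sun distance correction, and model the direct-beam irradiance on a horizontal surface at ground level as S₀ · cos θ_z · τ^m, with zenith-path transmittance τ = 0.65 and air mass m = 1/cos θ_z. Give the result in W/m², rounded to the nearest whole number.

573 W/m²

With φ = -32.3°, δ = -0.6°, H = -28.50°: sin φ sin δ = 0.0056, cos φ cos δ cos H = 0.7428, so cos θ_z = 0.7484.
Air mass m = 1/cos θ_z = 1/0.7484 = 1.336; τ^m = 0.65^1.336 = 0.5624.
Surface direct beam = 1362 × 0.7484 × 0.5624 = 573.27 W/m².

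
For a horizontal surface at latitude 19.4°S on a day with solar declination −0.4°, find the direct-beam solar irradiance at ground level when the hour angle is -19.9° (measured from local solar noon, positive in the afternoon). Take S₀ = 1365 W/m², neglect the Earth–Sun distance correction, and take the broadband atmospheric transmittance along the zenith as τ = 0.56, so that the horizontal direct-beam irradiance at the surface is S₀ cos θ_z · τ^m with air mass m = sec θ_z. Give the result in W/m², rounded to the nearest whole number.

cos θ_z = sin(-19.4°) sin(-0.4°) + cos(-19.4°) cos(-0.4°) cos(-19.90°) = 0.0023 + 0.8869 = 0.8892.
Air mass m = 1/cos θ_z = 1/0.8892 = 1.125; τ^m = 0.56^1.125 = 0.5208.
Surface direct beam = 1365 × 0.8892 × 0.5208 = 632.13 W/m².

632 W/m²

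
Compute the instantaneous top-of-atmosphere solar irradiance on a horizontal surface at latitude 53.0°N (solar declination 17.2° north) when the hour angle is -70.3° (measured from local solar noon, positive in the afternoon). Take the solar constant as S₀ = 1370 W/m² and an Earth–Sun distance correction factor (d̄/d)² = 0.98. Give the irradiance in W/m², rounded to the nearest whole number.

cos θ_z = sin(53.0°) sin(17.2°) + cos(53.0°) cos(17.2°) cos(-70.30°) = 0.2362 + 0.1938 = 0.4300.
Top-of-atmosphere irradiance = S₀ (d̄/d)² cos θ_z = 1370 × 0.98 × 0.4300 = 577.32 W/m².

577 W/m²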